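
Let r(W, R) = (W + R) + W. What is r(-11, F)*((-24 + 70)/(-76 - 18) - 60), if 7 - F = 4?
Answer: 54017/47 ≈ 1149.3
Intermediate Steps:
F = 3 (F = 7 - 1*4 = 7 - 4 = 3)
r(W, R) = R + 2*W (r(W, R) = (R + W) + W = R + 2*W)
r(-11, F)*((-24 + 70)/(-76 - 18) - 60) = (3 + 2*(-11))*((-24 + 70)/(-76 - 18) - 60) = (3 - 22)*(46/(-94) - 60) = -19*(46*(-1/94) - 60) = -19*(-23/47 - 60) = -19*(-2843/47) = 54017/47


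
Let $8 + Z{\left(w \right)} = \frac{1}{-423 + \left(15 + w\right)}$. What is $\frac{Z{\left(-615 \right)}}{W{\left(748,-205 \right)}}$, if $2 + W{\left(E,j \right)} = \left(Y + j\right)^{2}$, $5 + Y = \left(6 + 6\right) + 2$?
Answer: $- \frac{8185}{39297522} \approx -0.00020828$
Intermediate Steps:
$Z{\left(w \right)} = -8 + \frac{1}{-408 + w}$ ($Z{\left(w \right)} = -8 + \frac{1}{-423 + \left(15 + w\right)} = -8 + \frac{1}{-408 + w}$)
$Y = 9$ ($Y = -5 + \left(\left(6 + 6\right) + 2\right) = -5 + \left(12 + 2\right) = -5 + 14 = 9$)
$W{\left(E,j \right)} = -2 + \left(9 + j\right)^{2}$
$\frac{Z{\left(-615 \right)}}{W{\left(748,-205 \right)}} = \frac{\frac{1}{-408 - 615} \left(3265 - -4920\right)}{-2 + \left(9 - 205\right)^{2}} = \frac{\frac{1}{-1023} \left(3265 + 4920\right)}{-2 + \left(-196\right)^{2}} = \frac{\left(- \frac{1}{1023}\right) 8185}{-2 + 38416} = - \frac{8185}{1023 \cdot 38414} = \left(- \frac{8185}{1023}\right) \frac{1}{38414} = - \frac{8185}{39297522}$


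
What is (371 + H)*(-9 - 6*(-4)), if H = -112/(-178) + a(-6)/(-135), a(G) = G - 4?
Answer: 4466015/801 ≈ 5575.5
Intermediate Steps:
a(G) = -4 + G
H = 1690/2403 (H = -112/(-178) + (-4 - 6)/(-135) = -112*(-1/178) - 10*(-1/135) = 56/89 + 2/27 = 1690/2403 ≈ 0.70329)
(371 + H)*(-9 - 6*(-4)) = (371 + 1690/2403)*(-9 - 6*(-4)) = 893203*(-9 + 24)/2403 = (893203/2403)*15 = 4466015/801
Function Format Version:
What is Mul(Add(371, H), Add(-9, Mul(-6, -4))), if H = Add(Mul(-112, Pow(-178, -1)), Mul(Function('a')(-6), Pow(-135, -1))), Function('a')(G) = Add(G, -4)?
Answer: Rational(4466015, 801) ≈ 5575.5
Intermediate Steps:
Function('a')(G) = Add(-4, G)
H = Rational(1690, 2403) (H = Add(Mul(-112, Pow(-178, -1)), Mul(Add(-4, -6), Pow(-135, -1))) = Add(Mul(-112, Rational(-1, 178)), Mul(-10, Rational(-1, 135))) = Add(Rational(56, 89), Rational(2, 27)) = Rational(1690, 2403) ≈ 0.70329)
Mul(Add(371, H), Add(-9, Mul(-6, -4))) = Mul(Add(371, Rational(1690, 2403)), Add(-9, Mul(-6, -4))) = Mul(Rational(893203, 2403), Add(-9, 24)) = Mul(Rational(893203, 2403), 15) = Rational(4466015, 801)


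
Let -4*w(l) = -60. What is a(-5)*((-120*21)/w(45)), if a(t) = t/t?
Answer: -168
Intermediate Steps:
w(l) = 15 (w(l) = -¼*(-60) = 15)
a(t) = 1
a(-5)*((-120*21)/w(45)) = 1*(-120*21/15) = 1*(-2520*1/15) = 1*(-168) = -168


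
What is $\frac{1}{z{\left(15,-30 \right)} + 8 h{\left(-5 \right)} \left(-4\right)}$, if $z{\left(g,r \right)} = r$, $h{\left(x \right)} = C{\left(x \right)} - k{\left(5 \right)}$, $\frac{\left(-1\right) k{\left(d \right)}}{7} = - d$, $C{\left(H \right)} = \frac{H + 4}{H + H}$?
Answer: $\frac{5}{5434} \approx 0.00092013$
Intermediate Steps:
$C{\left(H \right)} = \frac{4 + H}{2 H}$
$k{\left(d \right)} = 7 d$ ($k{\left(d \right)} = - 7 \left(- d\right) = 7 d$)
$h{\left(x \right)} = -35 + \frac{4 + x}{2 x}$ ($h{\left(x \right)} = \frac{4 + x}{2 x} - 7 \cdot 5 = \frac{4 + x}{2 x} - 35 = -35 + \frac{4 + x}{2 x}$)
$\frac{1}{z{\left(15,-30 \right)} + 8 h{\left(-5 \right)} \left(-4\right)} = \frac{1}{-30 + 8 \left(- \frac{69}{2} + \frac{2}{-5}\right) \left(-4\right)} = \frac{1}{-30 + 8 \left(- \frac{69}{2} + 2 \left(- \frac{1}{5}\right)\right) \left(-4\right)} = \frac{1}{-30 + 8 \left(- \frac{69}{2} - \frac{2}{5}\right) \left(-4\right)} = \frac{1}{-30 + 8 \left(- \frac{349}{10}\right) \left(-4\right)} = \frac{1}{-30 - - \frac{5584}{5}} = \frac{1}{-30 + \frac{5584}{5}} = \frac{1}{\frac{5434}{5}} = \frac{5}{5434}$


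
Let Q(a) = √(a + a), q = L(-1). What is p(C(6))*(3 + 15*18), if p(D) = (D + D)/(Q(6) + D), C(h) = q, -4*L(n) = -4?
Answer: -546/11 + 1092*√3/11 ≈ 122.31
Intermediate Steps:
L(n) = 1 (L(n) = -¼*(-4) = 1)
q = 1
C(h) = 1
Q(a) = √2*√a (Q(a) = √(2*a) = √2*√a)
p(D) = 2*D/(D + 2*√3) (p(D) = (D + D)/(√2*√6 + D) = (2*D)/(2*√3 + D) = (2*D)/(D + 2*√3) = 2*D/(D + 2*√3))
p(C(6))*(3 + 15*18) = (2*1/(1 + 2*√3))*(3 + 15*18) = (2/(1 + 2*√3))*(3 + 270) = (2/(1 + 2*√3))*273 = 546/(1 + 2*√3)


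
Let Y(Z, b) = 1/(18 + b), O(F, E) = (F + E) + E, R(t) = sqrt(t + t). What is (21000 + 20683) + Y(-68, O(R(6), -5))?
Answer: 541881/13 - sqrt(3)/26 ≈ 41683.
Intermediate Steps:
R(t) = sqrt(2)*sqrt(t) (R(t) = sqrt(2*t) = sqrt(2)*sqrt(t))
O(F, E) = F + 2*E (O(F, E) = (E + F) + E = F + 2*E)
(21000 + 20683) + Y(-68, O(R(6), -5)) = (21000 + 20683) + 1/(18 + (sqrt(2)*sqrt(6) + 2*(-5))) = 41683 + 1/(18 + (2*sqrt(3) - 10)) = 41683 + 1/(18 + (-10 + 2*sqrt(3))) = 41683 + 1/(8 + 2*sqrt(3))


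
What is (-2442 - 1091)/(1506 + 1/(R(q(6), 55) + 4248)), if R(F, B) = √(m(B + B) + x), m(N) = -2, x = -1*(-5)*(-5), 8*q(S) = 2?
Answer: 10599*(-√3 + 1416*I)/(-6397489*I + 4518*√3) ≈ -2.3459 - 4.4929e-10*I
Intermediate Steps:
q(S) = ¼ (q(S) = (⅛)*2 = ¼)
x = -25 (x = 5*(-5) = -25)
R(F, B) = 3*I*√3 (R(F, B) = √(-2 - 25) = √(-27) = 3*I*√3)
(-2442 - 1091)/(1506 + 1/(R(q(6), 55) + 4248)) = (-2442 - 1091)/(1506 + 1/(3*I*√3 + 4248)) = -3533/(1506 + 1/(4248 + 3*I*√3))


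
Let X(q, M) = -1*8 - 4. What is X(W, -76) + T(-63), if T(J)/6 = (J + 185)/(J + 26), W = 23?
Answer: -1176/37 ≈ -31.784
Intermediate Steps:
T(J) = 6*(185 + J)/(26 + J) (T(J) = 6*((J + 185)/(J + 26)) = 6*((185 + J)/(26 + J)) = 6*(185 + J)/(26 + J))
X(q, M) = -12 (X(q, M) = -8 - 4 = -12)
X(W, -76) + T(-63) = -12 + 6*(185 - 63)/(26 - 63) = -12 + 6*122/(-37) = -12 + 6*(-1/37)*122 = -12 - 732/37 = -1176/37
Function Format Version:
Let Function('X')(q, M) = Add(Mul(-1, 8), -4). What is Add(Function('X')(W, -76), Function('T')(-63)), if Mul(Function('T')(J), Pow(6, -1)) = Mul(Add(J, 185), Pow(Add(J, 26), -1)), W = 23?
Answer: Rational(-1176, 37) ≈ -31.784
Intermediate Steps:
Function('T')(J) = Mul(6, Pow(Add(26, J), -1), Add(185, J)) (Function('T')(J) = Mul(6, Mul(Add(J, 185), Pow(Add(J, 26), -1))) = Mul(6, Mul(Add(185, J), Pow(Add(26, J), -1))) = Mul(6, Mul(Pow(Add(26, J), -1), Add(185, J))) = Mul(6, Pow(Add(26, J), -1), Add(185, J)))
Function('X')(q, M) = -12 (Function('X')(q, M) = Add(-8, -4) = -12)
Add(Function('X')(W, -76), Function('T')(-63)) = Add(-12, Mul(6, Pow(Add(26, -63), -1), Add(185, -63))) = Add(-12, Mul(6, Pow(-37, -1), 122)) = Add(-12, Mul(6, Rational(-1, 37), 122)) = Add(-12, Rational(-732, 37)) = Rational(-1176, 37)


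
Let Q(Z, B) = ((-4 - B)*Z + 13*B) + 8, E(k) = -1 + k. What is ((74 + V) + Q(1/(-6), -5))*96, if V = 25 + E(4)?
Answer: 4304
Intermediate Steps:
V = 28 (V = 25 + (-1 + 4) = 25 + 3 = 28)
Q(Z, B) = 8 + 13*B + Z*(-4 - B) (Q(Z, B) = (Z*(-4 - B) + 13*B) + 8 = (13*B + Z*(-4 - B)) + 8 = 8 + 13*B + Z*(-4 - B))
((74 + V) + Q(1/(-6), -5))*96 = ((74 + 28) + (8 - 4/(-6) + 13*(-5) - 1*(-5)/(-6)))*96 = (102 + (8 - 4*(-1/6) - 65 - 1*(-5)*(-1/6)))*96 = (102 + (8 + 2/3 - 65 - 5/6))*96 = (102 - 343/6)*96 = (269/6)*96 = 4304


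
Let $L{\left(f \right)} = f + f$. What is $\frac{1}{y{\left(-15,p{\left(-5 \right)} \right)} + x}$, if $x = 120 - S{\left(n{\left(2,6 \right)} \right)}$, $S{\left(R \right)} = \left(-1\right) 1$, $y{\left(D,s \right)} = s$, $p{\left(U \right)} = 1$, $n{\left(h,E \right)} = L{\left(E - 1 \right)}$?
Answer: $\frac{1}{122} \approx 0.0081967$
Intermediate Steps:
$L{\left(f \right)} = 2 f$
$n{\left(h,E \right)} = -2 + 2 E$ ($n{\left(h,E \right)} = 2 \left(E - 1\right) = 2 \left(-1 + E\right) = -2 + 2 E$)
$S{\left(R \right)} = -1$
$x = 121$ ($x = 120 - -1 = 120 + 1 = 121$)
$\frac{1}{y{\left(-15,p{\left(-5 \right)} \right)} + x} = \frac{1}{1 + 121} = \frac{1}{122}$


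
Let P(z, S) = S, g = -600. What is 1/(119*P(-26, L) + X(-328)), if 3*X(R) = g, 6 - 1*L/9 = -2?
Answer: 1/8368 ≈ 0.00011950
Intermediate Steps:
L = 72 (L = 54 - 9*(-2) = 54 + 18 = 72)
X(R) = -200 (X(R) = (1/3)*(-600) = -200)
1/(119*P(-26, L) + X(-328)) = 1/(119*72 - 200) = 1/(8568 - 200) = 1/8368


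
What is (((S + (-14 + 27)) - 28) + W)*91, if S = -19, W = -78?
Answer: -10192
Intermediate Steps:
(((S + (-14 + 27)) - 28) + W)*91 = (((-19 + (-14 + 27)) - 28) - 78)*91 = (((-19 + 13) - 28) - 78)*91 = ((-6 - 28) - 78)*91 = (-34 - 78)*91 = -112*91 = -10192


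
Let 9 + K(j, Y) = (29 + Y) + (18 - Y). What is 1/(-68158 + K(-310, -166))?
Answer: -1/68120 ≈ -1.4680e-5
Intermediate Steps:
K(j, Y) = 38 (K(j, Y) = -9 + ((29 + Y) + (18 - Y)) = -9 + 47 = 38)
1/(-68158 + K(-310, -166)) = 1/(-68158 + 38) = 1/(-68120) = -1/68120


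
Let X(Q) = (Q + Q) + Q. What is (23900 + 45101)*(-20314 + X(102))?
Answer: -1380572008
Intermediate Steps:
X(Q) = 3*Q (X(Q) = 2*Q + Q = 3*Q)
(23900 + 45101)*(-20314 + X(102)) = (23900 + 45101)*(-20314 + 3*102) = 69001*(-20314 + 306) = 69001*(-20008) = -1380572008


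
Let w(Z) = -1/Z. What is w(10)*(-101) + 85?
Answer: 951/10 ≈ 95.100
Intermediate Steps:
w(10)*(-101) + 85 = -1/10*(-101) + 85 = -1*⅒*(-101) + 85 = -⅒*(-101) + 85 = 101/10 + 85 = 951/10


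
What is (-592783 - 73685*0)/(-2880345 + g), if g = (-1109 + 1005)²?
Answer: 592783/2869529 ≈ 0.20658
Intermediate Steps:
g = 10816 (g = (-104)² = 10816)
(-592783 - 73685*0)/(-2880345 + g) = (-592783 - 73685*0)/(-2880345 + 10816) = (-592783 + 0)/(-2869529) = -592783*(-1/2869529) = 592783/2869529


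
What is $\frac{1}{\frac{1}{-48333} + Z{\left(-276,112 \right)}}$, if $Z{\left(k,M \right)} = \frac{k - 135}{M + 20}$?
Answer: $- \frac{2126652}{6621665} \approx -0.32117$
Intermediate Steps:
$Z{\left(k,M \right)} = \frac{-135 + k}{20 + M}$
$\frac{1}{\frac{1}{-48333} + Z{\left(-276,112 \right)}} = \frac{1}{\frac{1}{-48333} + \frac{-135 - 276}{20 + 112}} = \frac{1}{- \frac{1}{48333} + \frac{1}{132} \left(-411\right)} = \frac{1}{- \frac{1}{48333} - \frac{137}{44}} = \frac{1}{- \frac{6621665}{2126652}} = - \frac{2126652}{6621665}$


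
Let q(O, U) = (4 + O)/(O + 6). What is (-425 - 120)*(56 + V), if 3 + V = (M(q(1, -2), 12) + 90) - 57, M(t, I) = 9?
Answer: -51775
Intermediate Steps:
q(O, U) = (4 + O)/(6 + O)
V = 39 (V = -3 + ((9 + 90) - 57) = -3 + (99 - 57) = -3 + 42 = 39)
(-425 - 120)*(56 + V) = (-425 - 120)*(56 + 39) = -545*95 = -51775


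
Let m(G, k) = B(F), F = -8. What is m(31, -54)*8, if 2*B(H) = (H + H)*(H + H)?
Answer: 1024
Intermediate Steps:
B(H) = 2*H**2 (B(H) = ((H + H)*(H + H))/2 = ((2*H)*(2*H))/2 = (4*H**2)/2 = 2*H**2)
m(G, k) = 128 (m(G, k) = 2*(-8)**2 = 2*64 = 128)
m(31, -54)*8 = 128*8 = 1024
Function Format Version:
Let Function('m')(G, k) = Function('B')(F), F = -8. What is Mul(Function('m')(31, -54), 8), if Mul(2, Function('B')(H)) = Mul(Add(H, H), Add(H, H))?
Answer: 1024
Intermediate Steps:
Function('B')(H) = Mul(2, Pow(H, 2)) (Function('B')(H) = Mul(Rational(1, 2), Mul(Add(H, H), Add(H, H))) = Mul(Rational(1, 2), Mul(Mul(2, H), Mul(2, H))) = Mul(Rational(1, 2), Mul(4, Pow(H, 2))) = Mul(2, Pow(H, 2)))
Function('m')(G, k) = 128 (Function('m')(G, k) = Mul(2, Pow(-8, 2)) = Mul(2, 64) = 128)
Mul(Function('m')(31, -54), 8) = Mul(128, 8) = 1024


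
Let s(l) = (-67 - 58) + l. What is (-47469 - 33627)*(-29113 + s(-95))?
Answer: 2378788968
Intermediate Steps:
s(l) = -125 + l
(-47469 - 33627)*(-29113 + s(-95)) = (-47469 - 33627)*(-29113 + (-125 - 95)) = -81096*(-29113 - 220) = -81096*(-29333) = 2378788968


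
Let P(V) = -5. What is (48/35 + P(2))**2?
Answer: 16129/1225 ≈ 13.167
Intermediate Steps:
(48/35 + P(2))**2 = (48/35 - 5)**2 = (-127/35)**2 = 16129/1225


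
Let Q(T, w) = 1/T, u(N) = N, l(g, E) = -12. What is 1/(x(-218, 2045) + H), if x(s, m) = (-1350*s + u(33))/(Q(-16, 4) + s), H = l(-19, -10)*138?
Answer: -1163/3495704 ≈ -0.00033269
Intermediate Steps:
H = -1656 (H = -12*138 = -1656)
x(s, m) = (33 - 1350*s)/(-1/16 + s) (x(s, m) = (-1350*s + 33)/(1/(-16) + s) = (33 - 1350*s)/(-1/16 + s))
1/(x(-218, 2045) + H) = 1/(48*(11 - 450*(-218))/(-1 + 16*(-218)) - 1656) = 1/(48*(11 + 98100)/(-1 - 3488) - 1656) = 1/(48*98111/(-3489) - 1656) = 1/(48*(-1/3489)*98111 - 1656) = 1/(-1569776/1163 - 1656) = 1/(-3495704/1163) = -1163/3495704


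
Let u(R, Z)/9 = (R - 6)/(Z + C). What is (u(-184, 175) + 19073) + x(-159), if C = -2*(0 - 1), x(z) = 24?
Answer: 1126153/59 ≈ 19087.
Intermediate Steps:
C = 2 (C = -2*(-1) = 2)
u(R, Z) = 9*(-6 + R)/(2 + Z) (u(R, Z) = 9*((R - 6)/(Z + 2)) = 9*((-6 + R)/(2 + Z)) = 9*(-6 + R)/(2 + Z))
(u(-184, 175) + 19073) + x(-159) = (9*(-6 - 184)/(2 + 175) + 19073) + 24 = (9*(-190)/177 + 19073) + 24 = (9*(1/177)*(-190) + 19073) + 24 = (-570/59 + 19073) + 24 = 1124737/59 + 24 = 1126153/59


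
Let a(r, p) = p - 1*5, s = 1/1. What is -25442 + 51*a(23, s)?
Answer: -25646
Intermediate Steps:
s = 1
a(r, p) = -5 + p (a(r, p) = p - 5 = -5 + p)
-25442 + 51*a(23, s) = -25442 + 51*(-5 + 1) = -25442 + 51*(-4) = -25442 - 204 = -25646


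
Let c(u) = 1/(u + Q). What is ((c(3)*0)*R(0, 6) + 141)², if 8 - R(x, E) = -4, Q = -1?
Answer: 19881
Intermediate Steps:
R(x, E) = 12 (R(x, E) = 8 - 1*(-4) = 8 + 4 = 12)
c(u) = 1/(-1 + u) (c(u) = 1/(u - 1) = 1/(-1 + u))
((c(3)*0)*R(0, 6) + 141)² = ((0/(-1 + 3))*12 + 141)² = ((0/2)*12 + 141)² = (((½)*0)*12 + 141)² = (0*12 + 141)² = (0 + 141)² = 141² = 19881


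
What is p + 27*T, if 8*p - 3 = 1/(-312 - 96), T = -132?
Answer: -11631673/3264 ≈ -3563.6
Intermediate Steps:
p = 1223/3264 (p = 3/8 + 1/(8*(-312 - 96)) = 3/8 + (1/8)/(-408) = 3/8 + (1/8)*(-1/408) = 3/8 - 1/3264 = 1223/3264 ≈ 0.37469)
p + 27*T = 1223/3264 + 27*(-132) = 1223/3264 - 3564 = -11631673/3264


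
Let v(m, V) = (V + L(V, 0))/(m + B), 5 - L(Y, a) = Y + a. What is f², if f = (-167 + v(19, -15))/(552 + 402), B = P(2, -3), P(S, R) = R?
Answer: 790321/25887744 ≈ 0.030529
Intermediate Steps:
L(Y, a) = 5 - Y - a (L(Y, a) = 5 - (Y + a) = 5 + (-Y - a) = 5 - Y - a)
B = -3
v(m, V) = 5/(-3 + m) (v(m, V) = (V + (5 - V - 1*0))/(m - 3) = (V + (5 - V + 0))/(-3 + m) = (V + (5 - V))/(-3 + m) = 5/(-3 + m))
f = -889/5088 (f = (-167 + 5/(-3 + 19))/(552 + 402) = (-167 + 5/16)/954 = (-167 + 5*(1/16))*(1/954) = (-167 + 5/16)*(1/954) = -2667/16*1/954 = -889/5088 ≈ -0.17472)
f² = (-889/5088)² = 790321/25887744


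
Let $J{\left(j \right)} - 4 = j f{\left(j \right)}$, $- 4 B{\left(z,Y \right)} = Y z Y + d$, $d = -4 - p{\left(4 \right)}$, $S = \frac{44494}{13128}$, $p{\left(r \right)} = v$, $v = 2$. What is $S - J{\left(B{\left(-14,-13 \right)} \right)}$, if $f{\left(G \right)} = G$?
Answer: $- \frac{2308228045}{6564} \approx -3.5165 \cdot 10^{5}$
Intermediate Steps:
$p{\left(r \right)} = 2$
$S = \frac{22247}{6564}$ ($S = 44494 \cdot \frac{1}{13128} = \frac{22247}{6564} \approx 3.3892$)
$d = -6$ ($d = -4 - 2 = -6$)
$B{\left(z,Y \right)} = \frac{3}{2} - \frac{z Y^{2}}{4}$ ($B{\left(z,Y \right)} = - \frac{Y z Y - 6}{4} = - \frac{z Y^{2} - 6}{4} = - \frac{-6 + z Y^{2}}{4} = \frac{3}{2} - \frac{z Y^{2}}{4}$)
$J{\left(j \right)} = 4 + j^{2}$ ($J{\left(j \right)} = 4 + j j = 4 + j^{2}$)
$S - J{\left(B{\left(-14,-13 \right)} \right)} = \frac{22247}{6564} - \left(4 + \left(\frac{3}{2} - - \frac{7 \left(-13\right)^{2}}{2}\right)^{2}\right) = \frac{22247}{6564} - \left(4 + \left(\frac{3}{2} - \left(- \frac{7}{2}\right) 169\right)^{2}\right) = \frac{22247}{6564} - \left(4 + \left(\frac{3}{2} + \frac{1183}{2}\right)^{2}\right) = \frac{22247}{6564} - \left(4 + 593^{2}\right) = \frac{22247}{6564} - \left(4 + 351649\right) = \frac{22247}{6564} - 351653 = - \frac{2308228045}{6564}$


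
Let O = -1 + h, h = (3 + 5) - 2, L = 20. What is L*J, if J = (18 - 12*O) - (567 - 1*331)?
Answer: -5560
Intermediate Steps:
h = 6 (h = 8 - 2 = 6)
O = 5 (O = -1 + 6 = 5)
J = -278 (J = (18 - 12*5) - (567 - 1*331) = (18 - 60) - (567 - 331) = -42 - 1*236 = -42 - 236 = -278)
L*J = 20*(-278) = -5560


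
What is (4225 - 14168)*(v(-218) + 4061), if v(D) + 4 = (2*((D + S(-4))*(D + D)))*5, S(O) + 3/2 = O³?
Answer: -12330483331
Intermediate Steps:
S(O) = -3/2 + O³
v(D) = -4 + 20*D*(-131/2 + D) (v(D) = -4 + (2*((D + (-3/2 + (-4)³))*(D + D)))*5 = -4 + (2*((D + (-3/2 - 64))*(2*D)))*5 = -4 + (2*((D - 131/2)*(2*D)))*5 = -4 + (2*((-131/2 + D)*(2*D)))*5 = -4 + (2*(2*D*(-131/2 + D)))*5 = -4 + (4*D*(-131/2 + D))*5 = -4 + 20*D*(-131/2 + D))
(4225 - 14168)*(v(-218) + 4061) = (4225 - 14168)*((-4 - 1310*(-218) + 20*(-218)²) + 4061) = -9943*((-4 + 285580 + 20*47524) + 4061) = -9943*((-4 + 285580 + 950480) + 4061) = -9943*(1236056 + 4061) = -9943*1240117 = -12330483331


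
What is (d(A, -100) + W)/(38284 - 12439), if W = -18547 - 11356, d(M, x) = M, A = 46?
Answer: -29857/25845 ≈ -1.1552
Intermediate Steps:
W = -29903
(d(A, -100) + W)/(38284 - 12439) = (46 - 29903)/(38284 - 12439) = -29857/25845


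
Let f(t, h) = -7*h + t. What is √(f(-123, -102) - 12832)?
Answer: I*√12241 ≈ 110.64*I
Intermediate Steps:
f(t, h) = t - 7*h
√(f(-123, -102) - 12832) = √((-123 - 7*(-102)) - 12832) = √((-123 + 714) - 12832) = √(591 - 12832) = √(-12241) = I*√12241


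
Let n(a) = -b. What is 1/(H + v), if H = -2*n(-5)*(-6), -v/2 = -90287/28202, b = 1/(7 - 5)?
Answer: 14101/5681 ≈ 2.4821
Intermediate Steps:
b = ½ (b = 1/2 = ½ ≈ 0.50000)
n(a) = -½ (n(a) = -1*½ = -½)
v = 90287/14101 (v = -(-180574)/28202 = -2*(-90287/28202) = 90287/14101 ≈ 6.4029)
H = -6 (H = -2*(-½)*(-6) = 1*(-6) = -6)
1/(H + v) = 1/(-6 + 90287/14101) = 1/(5681/14101) = 14101/5681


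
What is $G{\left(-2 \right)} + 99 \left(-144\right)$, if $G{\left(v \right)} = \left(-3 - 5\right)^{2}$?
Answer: $-14192$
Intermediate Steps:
$G{\left(v \right)} = 64$ ($G{\left(v \right)} = \left(-8\right)^{2} = 64$)
$G{\left(-2 \right)} + 99 \left(-144\right) = 64 + 99 \left(-144\right) = 64 - 14256 = -14192$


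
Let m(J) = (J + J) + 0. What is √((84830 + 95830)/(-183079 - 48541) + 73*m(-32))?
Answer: I*√626711200165/11581 ≈ 68.358*I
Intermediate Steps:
m(J) = 2*J (m(J) = 2*J + 0 = 2*J)
√((84830 + 95830)/(-183079 - 48541) + 73*m(-32)) = √((84830 + 95830)/(-183079 - 48541) + 73*(2*(-32))) = √(180660/(-231620) + 73*(-64)) = √(180660*(-1/231620) - 4672) = √(-9033/11581 - 4672) = √(-54115465/11581) = I*√626711200165/11581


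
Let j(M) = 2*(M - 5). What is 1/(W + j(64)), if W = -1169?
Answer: -1/1051 ≈ -0.00095147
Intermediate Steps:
j(M) = -10 + 2*M (j(M) = 2*(-5 + M) = -10 + 2*M)
1/(W + j(64)) = 1/(-1169 + (-10 + 2*64)) = 1/(-1169 + (-10 + 128)) = 1/(-1169 + 118) = 1/(-1051) = -1/1051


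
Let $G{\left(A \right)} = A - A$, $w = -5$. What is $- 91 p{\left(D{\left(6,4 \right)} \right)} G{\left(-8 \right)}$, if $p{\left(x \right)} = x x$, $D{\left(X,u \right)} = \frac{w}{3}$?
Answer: $0$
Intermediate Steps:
$D{\left(X,u \right)} = - \frac{5}{3}$
$G{\left(A \right)} = 0$
$p{\left(x \right)} = x^{2}$
$- 91 p{\left(D{\left(6,4 \right)} \right)} G{\left(-8 \right)} = - 91 \left(- \frac{5}{3}\right)^{2} \cdot 0 = \left(-91\right) \frac{25}{9} \cdot 0 = \left(- \frac{2275}{9}\right) 0 = 0$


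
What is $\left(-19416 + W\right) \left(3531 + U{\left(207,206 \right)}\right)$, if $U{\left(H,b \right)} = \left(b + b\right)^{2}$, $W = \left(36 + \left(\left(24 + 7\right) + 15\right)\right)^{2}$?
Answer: $-2199206300$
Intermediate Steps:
$W = 6724$ ($W = \left(36 + \left(31 + 15\right)\right)^{2} = \left(36 + 46\right)^{2} = 82^{2} = 6724$)
$U{\left(H,b \right)} = 4 b^{2}$ ($U{\left(H,b \right)} = \left(2 b\right)^{2} = 4 b^{2}$)
$\left(-19416 + W\right) \left(3531 + U{\left(207,206 \right)}\right) = \left(-19416 + 6724\right) \left(3531 + 4 \cdot 206^{2}\right) = - 12692 \left(3531 + 4 \cdot 42436\right) = - 12692 \left(3531 + 169744\right) = \left(-12692\right) 173275 = -2199206300$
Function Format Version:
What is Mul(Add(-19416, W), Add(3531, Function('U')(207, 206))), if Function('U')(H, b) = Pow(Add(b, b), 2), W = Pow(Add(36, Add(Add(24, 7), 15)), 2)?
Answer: -2199206300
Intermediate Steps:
W = 6724 (W = Pow(Add(36, Add(31, 15)), 2) = Pow(Add(36, 46), 2) = Pow(82, 2) = 6724)
Function('U')(H, b) = Mul(4, Pow(b, 2)) (Function('U')(H, b) = Pow(Mul(2, b), 2) = Mul(4, Pow(b, 2)))
Mul(Add(-19416, W), Add(3531, Function('U')(207, 206))) = Mul(Add(-19416, 6724), Add(3531, Mul(4, Pow(206, 2)))) = Mul(-12692, Add(3531, Mul(4, 42436))) = Mul(-12692, Add(3531, 169744)) = Mul(-12692, 173275) = -2199206300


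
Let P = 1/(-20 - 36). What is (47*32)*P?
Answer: -188/7 ≈ -26.857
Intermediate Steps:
P = -1/56 (P = 1/(-56) = -1/56 ≈ -0.017857)
(47*32)*P = (47*32)*(-1/56) = 1504*(-1/56) = -188/7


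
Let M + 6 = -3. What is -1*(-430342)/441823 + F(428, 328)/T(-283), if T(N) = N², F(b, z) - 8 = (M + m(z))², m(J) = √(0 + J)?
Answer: 34649900629/35385162247 - 36*√82/80089 ≈ 0.97515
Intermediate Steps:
M = -9 (M = -6 - 3 = -9)
m(J) = √J
F(b, z) = 8 + (-9 + √z)²
-1*(-430342)/441823 + F(428, 328)/T(-283) = -1*(-430342)/441823 + (8 + (-9 + √328)²)/((-283)²) = 430342*(1/441823) + (8 + (-9 + 2*√82)²)/80089 = 430342/441823 + (8 + (-9 + 2*√82)²)*(1/80089) = 430342/441823 + (8/80089 + (-9 + 2*√82)²/80089) = 34469195022/35385162247 + (-9 + 2*√82)²/80089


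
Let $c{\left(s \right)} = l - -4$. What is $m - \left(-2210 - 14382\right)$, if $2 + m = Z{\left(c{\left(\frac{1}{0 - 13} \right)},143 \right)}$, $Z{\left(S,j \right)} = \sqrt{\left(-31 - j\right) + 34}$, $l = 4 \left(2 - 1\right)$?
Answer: $16590 + 2 i \sqrt{35} \approx 16590.0 + 11.832 i$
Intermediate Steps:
$l = 4$ ($l = 4 \cdot 1 = 4$)
$c{\left(s \right)} = 8$ ($c{\left(s \right)} = 4 - -4 = 4 + 4 = 8$)
$Z{\left(S,j \right)} = \sqrt{3 - j}$
$m = -2 + 2 i \sqrt{35}$ ($m = -2 + \sqrt{3 - 143} = -2 + \sqrt{-140} = -2 + 2 i \sqrt{35} \approx -2.0 + 11.832 i$)
$m - \left(-2210 - 14382\right) = \left(-2 + 2 i \sqrt{35}\right) - \left(-2210 - 14382\right) = \left(-2 + 2 i \sqrt{35}\right) - -16592 = \left(-2 + 2 i \sqrt{35}\right) + 16592 = 16590 + 2 i \sqrt{35}$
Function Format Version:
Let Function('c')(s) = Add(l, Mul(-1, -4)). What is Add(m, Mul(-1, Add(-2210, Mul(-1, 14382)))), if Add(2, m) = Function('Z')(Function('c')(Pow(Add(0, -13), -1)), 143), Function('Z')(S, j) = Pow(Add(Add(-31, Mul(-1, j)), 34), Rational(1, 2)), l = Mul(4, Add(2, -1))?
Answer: Add(16590, Mul(2, I, Pow(35, Rational(1, 2)))) ≈ Add(16590., Mul(11.832, I))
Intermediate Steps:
l = 4 (l = Mul(4, 1) = 4)
Function('c')(s) = 8 (Function('c')(s) = Add(4, Mul(-1, -4)) = Add(4, 4) = 8)
Function('Z')(S, j) = Pow(Add(3, Mul(-1, j)), Rational(1, 2))
m = Add(-2, Mul(2, I, Pow(35, Rational(1, 2)))) (m = Add(-2, Pow(Add(3, Mul(-1, 143)), Rational(1, 2))) = Add(-2, Pow(Add(3, -143), Rational(1, 2))) = Add(-2, Pow(-140, Rational(1, 2))) = Add(-2, Mul(2, I, Pow(35, Rational(1, 2)))) ≈ Add(-2.0000, Mul(11.832, I)))
Add(m, Mul(-1, Add(-2210, Mul(-1, 14382)))) = Add(Add(-2, Mul(2, I, Pow(35, Rational(1, 2)))), Mul(-1, Add(-2210, Mul(-1, 14382)))) = Add(Add(-2, Mul(2, I, Pow(35, Rational(1, 2)))), Mul(-1, Add(-2210, -14382))) = Add(Add(-2, Mul(2, I, Pow(35, Rational(1, 2)))), Mul(-1, -16592)) = Add(Add(-2, Mul(2, I, Pow(35, Rational(1, 2)))), 16592) = Add(16590, Mul(2, I, Pow(35, Rational(1, 2))))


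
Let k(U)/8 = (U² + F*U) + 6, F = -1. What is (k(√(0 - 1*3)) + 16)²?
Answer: 1408 - 640*I*√3 ≈ 1408.0 - 1108.5*I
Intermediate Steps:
k(U) = 48 - 8*U + 8*U² (k(U) = 8*((U² - U) + 6) = 8*(6 + U² - U) = 48 - 8*U + 8*U²)
(k(√(0 - 1*3)) + 16)² = ((48 - 8*√(0 - 1*3) + 8*(√(0 - 1*3))²) + 16)² = ((48 - 8*√(0 - 3) + 8*(√(0 - 3))²) + 16)² = ((48 - 8*I*√3 + 8*(√(-3))²) + 16)² = ((48 - 8*I*√3 + 8*(I*√3)²) + 16)² = ((48 - 8*I*√3 + 8*(-3)) + 16)² = ((48 - 8*I*√3 - 24) + 16)² = ((24 - 8*I*√3) + 16)² = (40 - 8*I*√3)²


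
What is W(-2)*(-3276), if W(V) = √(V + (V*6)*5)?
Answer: -3276*I*√62 ≈ -25795.0*I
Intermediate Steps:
W(V) = √31*√V (W(V) = √(V + (6*V)*5) = √(V + 30*V) = √(31*V) = √31*√V)
W(-2)*(-3276) = (√31*√(-2))*(-3276) = (√31*(I*√2))*(-3276) = (I*√62)*(-3276) = -3276*I*√62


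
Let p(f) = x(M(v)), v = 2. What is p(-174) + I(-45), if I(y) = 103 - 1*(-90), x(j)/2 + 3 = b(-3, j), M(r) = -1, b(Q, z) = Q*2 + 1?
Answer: 177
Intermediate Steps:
b(Q, z) = 1 + 2*Q (b(Q, z) = 2*Q + 1 = 1 + 2*Q)
x(j) = -16 (x(j) = -6 + 2*(1 + 2*(-3)) = -6 + 2*(1 - 6) = -6 + 2*(-5) = -6 - 10 = -16)
I(y) = 193 (I(y) = 103 + 90 = 193)
p(f) = -16
p(-174) + I(-45) = -16 + 193 = 177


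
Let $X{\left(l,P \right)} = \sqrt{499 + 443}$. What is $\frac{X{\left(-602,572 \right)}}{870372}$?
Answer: $\frac{\sqrt{942}}{870372} \approx 3.5263 \cdot 10^{-5}$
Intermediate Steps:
$X{\left(l,P \right)} = \sqrt{942}$
$\frac{X{\left(-602,572 \right)}}{870372} = \frac{\sqrt{942}}{870372}$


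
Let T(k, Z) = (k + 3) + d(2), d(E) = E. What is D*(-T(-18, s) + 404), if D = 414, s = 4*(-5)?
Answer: 172638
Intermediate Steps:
s = -20
T(k, Z) = 5 + k (T(k, Z) = (k + 3) + 2 = (3 + k) + 2 = 5 + k)
D*(-T(-18, s) + 404) = 414*(-(5 - 18) + 404) = 414*(-1*(-13) + 404) = 414*(13 + 404) = 414*417 = 172638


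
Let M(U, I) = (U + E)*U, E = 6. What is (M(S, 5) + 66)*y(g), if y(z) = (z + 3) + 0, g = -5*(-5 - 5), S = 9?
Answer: 10653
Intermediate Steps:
g = 50 (g = -5*(-10) = 50)
y(z) = 3 + z (y(z) = (3 + z) + 0 = 3 + z)
M(U, I) = U*(6 + U) (M(U, I) = (U + 6)*U = (6 + U)*U = U*(6 + U))
(M(S, 5) + 66)*y(g) = (9*(6 + 9) + 66)*(3 + 50) = (9*15 + 66)*53 = (135 + 66)*53 = 201*53 = 10653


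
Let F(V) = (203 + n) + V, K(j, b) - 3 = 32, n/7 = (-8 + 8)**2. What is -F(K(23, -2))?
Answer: -238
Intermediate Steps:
n = 0 (n = 7*(-8 + 8)**2 = 7*0**2 = 7*0 = 0)
K(j, b) = 35 (K(j, b) = 3 + 32 = 35)
F(V) = 203 + V (F(V) = (203 + 0) + V = 203 + V)
-F(K(23, -2)) = -(203 + 35) = -1*238 = -238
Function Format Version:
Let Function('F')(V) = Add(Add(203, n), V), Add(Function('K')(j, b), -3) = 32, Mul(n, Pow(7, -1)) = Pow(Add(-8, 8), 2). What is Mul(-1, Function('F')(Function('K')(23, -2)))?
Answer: -238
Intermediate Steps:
n = 0 (n = Mul(7, Pow(Add(-8, 8), 2)) = Mul(7, Pow(0, 2)) = Mul(7, 0) = 0)
Function('K')(j, b) = 35 (Function('K')(j, b) = Add(3, 32) = 35)
Function('F')(V) = Add(203, V) (Function('F')(V) = Add(Add(203, 0), V) = Add(203, V))
Mul(-1, Function('F')(Function('K')(23, -2))) = Mul(-1, Add(203, 35)) = Mul(-1, 238) = -238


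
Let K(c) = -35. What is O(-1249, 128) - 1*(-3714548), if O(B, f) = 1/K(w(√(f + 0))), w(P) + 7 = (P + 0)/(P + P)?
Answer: 130009179/35 ≈ 3.7145e+6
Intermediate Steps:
w(P) = -13/2 (w(P) = -7 + (P + 0)/(P + P) = -7 + P/((2*P)) = -7 + P*(1/(2*P)) = -7 + ½ = -13/2)
O(B, f) = -1/35 (O(B, f) = 1/(-35) = -1/35)
O(-1249, 128) - 1*(-3714548) = -1/35 - 1*(-3714548) = -1/35 + 3714548 = 130009179/35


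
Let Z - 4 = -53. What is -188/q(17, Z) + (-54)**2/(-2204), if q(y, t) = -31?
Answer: 80989/17081 ≈ 4.7415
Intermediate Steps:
Z = -49 (Z = 4 - 53 = -49)
-188/q(17, Z) + (-54)**2/(-2204) = -188/(-31) + (-54)**2/(-2204) = -188*(-1/31) + 2916*(-1/2204) = 188/31 - 729/551 = 80989/17081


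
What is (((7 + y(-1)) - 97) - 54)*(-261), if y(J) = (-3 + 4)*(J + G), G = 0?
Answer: 37845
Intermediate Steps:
y(J) = J (y(J) = (-3 + 4)*(J + 0) = 1*J = J)
(((7 + y(-1)) - 97) - 54)*(-261) = (((7 - 1) - 97) - 54)*(-261) = ((6 - 97) - 54)*(-261) = (-91 - 54)*(-261) = -145*(-261) = 37845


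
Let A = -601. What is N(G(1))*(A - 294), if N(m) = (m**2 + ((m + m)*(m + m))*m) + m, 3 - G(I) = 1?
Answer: -34010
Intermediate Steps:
G(I) = 2 (G(I) = 3 - 1*1 = 3 - 1 = 2)
N(m) = m + m**2 + 4*m**3 (N(m) = (m**2 + ((2*m)*(2*m))*m) + m = (m**2 + (4*m**2)*m) + m = (m**2 + 4*m**3) + m = m + m**2 + 4*m**3)
N(G(1))*(A - 294) = (2*(1 + 2 + 4*2**2))*(-601 - 294) = (2*(1 + 2 + 4*4))*(-895) = (2*(1 + 2 + 16))*(-895) = (2*19)*(-895) = 38*(-895) = -34010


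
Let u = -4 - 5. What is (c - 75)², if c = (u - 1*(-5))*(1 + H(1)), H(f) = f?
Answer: 6889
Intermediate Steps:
u = -9
c = -8 (c = (-9 - 1*(-5))*(1 + 1) = (-9 + 5)*2 = -4*2 = -8)
(c - 75)² = (-8 - 75)² = (-83)² = 6889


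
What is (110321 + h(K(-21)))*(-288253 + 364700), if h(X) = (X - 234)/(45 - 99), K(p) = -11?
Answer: 455439041813/54 ≈ 8.4341e+9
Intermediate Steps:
h(X) = 13/3 - X/54 (h(X) = (-234 + X)/(-54) = (-234 + X)*(-1/54) = 13/3 - X/54)
(110321 + h(K(-21)))*(-288253 + 364700) = (110321 + (13/3 - 1/54*(-11)))*(-288253 + 364700) = (110321 + (13/3 + 11/54))*76447 = (110321 + 245/54)*76447 = (5957579/54)*76447 = 455439041813/54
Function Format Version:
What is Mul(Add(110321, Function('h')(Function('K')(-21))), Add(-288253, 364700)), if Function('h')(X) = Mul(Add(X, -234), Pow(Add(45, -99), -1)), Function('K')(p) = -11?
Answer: Rational(455439041813, 54) ≈ 8.4341e+9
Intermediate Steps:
Function('h')(X) = Add(Rational(13, 3), Mul(Rational(-1, 54), X)) (Function('h')(X) = Mul(Add(-234, X), Pow(-54, -1)) = Mul(Add(-234, X), Rational(-1, 54)) = Add(Rational(13, 3), Mul(Rational(-1, 54), X)))
Mul(Add(110321, Function('h')(Function('K')(-21))), Add(-288253, 364700)) = Mul(Add(110321, Add(Rational(13, 3), Mul(Rational(-1, 54), -11))), Add(-288253, 364700)) = Mul(Add(110321, Add(Rational(13, 3), Rational(11, 54))), 76447) = Mul(Add(110321, Rational(245, 54)), 76447) = Mul(Rational(5957579, 54), 76447) = Rational(455439041813, 54)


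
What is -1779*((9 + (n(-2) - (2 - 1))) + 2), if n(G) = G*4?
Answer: -3558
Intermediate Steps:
n(G) = 4*G
-1779*((9 + (n(-2) - (2 - 1))) + 2) = -1779*((9 + (4*(-2) - (2 - 1))) + 2) = -1779*((9 + (-8 - 1*1)) + 2) = -1779*((9 + (-8 - 1)) + 2) = -1779*((9 - 9) + 2) = -1779*(0 + 2) = -1779*2 = -3558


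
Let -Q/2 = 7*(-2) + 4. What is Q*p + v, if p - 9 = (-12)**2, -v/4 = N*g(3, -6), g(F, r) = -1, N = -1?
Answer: 3056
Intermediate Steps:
v = -4 (v = -(-4)*(-1) = -4*1 = -4)
Q = 20 (Q = -2*(7*(-2) + 4) = -2*(-14 + 4) = -2*(-10) = 20)
p = 153 (p = 9 + (-12)**2 = 9 + 144 = 153)
Q*p + v = 20*153 - 4 = 3060 - 4 = 3056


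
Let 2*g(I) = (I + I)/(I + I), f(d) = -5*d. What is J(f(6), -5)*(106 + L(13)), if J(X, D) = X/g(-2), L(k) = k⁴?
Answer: -1720020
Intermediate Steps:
g(I) = ½ (g(I) = ((I + I)/(I + I))/2 = ((2*I)/((2*I)))/2 = ((2*I)*(1/(2*I)))/2 = (½)*1 = ½)
J(X, D) = 2*X (J(X, D) = X/(½) = X*2 = 2*X)
J(f(6), -5)*(106 + L(13)) = (2*(-5*6))*(106 + 13⁴) = (2*(-30))*(106 + 28561) = -60*28667 = -1720020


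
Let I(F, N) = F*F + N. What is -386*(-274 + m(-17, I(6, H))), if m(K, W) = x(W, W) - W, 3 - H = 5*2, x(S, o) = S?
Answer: 105764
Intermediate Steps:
H = -7 (H = 3 - 5*2 = 3 - 1*10 = 3 - 10 = -7)
I(F, N) = N + F**2 (I(F, N) = F**2 + N = N + F**2)
m(K, W) = 0 (m(K, W) = W - W = 0)
-386*(-274 + m(-17, I(6, H))) = -386*(-274 + 0) = -386*(-274) = 105764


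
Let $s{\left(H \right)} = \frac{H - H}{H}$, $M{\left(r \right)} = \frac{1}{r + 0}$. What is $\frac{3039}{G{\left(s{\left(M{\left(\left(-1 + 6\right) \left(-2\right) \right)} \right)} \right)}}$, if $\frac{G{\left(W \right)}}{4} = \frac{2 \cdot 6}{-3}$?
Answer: $- \frac{3039}{16} \approx -189.94$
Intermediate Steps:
$M{\left(r \right)} = \frac{1}{r}$
$s{\left(H \right)} = 0$ ($s{\left(H \right)} = \frac{0}{H} = 0$)
$G{\left(W \right)} = -16$ ($G{\left(W \right)} = 4 \frac{2 \cdot 6}{-3} = 4 \cdot 12 \left(- \frac{1}{3}\right) = 4 \left(-4\right) = -16$)
$\frac{3039}{G{\left(s{\left(M{\left(\left(-1 + 6\right) \left(-2\right) \right)} \right)} \right)}} = \frac{3039}{-16} = 3039 \left(- \frac{1}{16}\right) = - \frac{3039}{16}$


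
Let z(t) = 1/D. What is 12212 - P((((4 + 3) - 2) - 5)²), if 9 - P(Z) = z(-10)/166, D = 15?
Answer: 30385471/2490 ≈ 12203.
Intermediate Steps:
z(t) = 1/15
P(Z) = 22409/2490 (P(Z) = 9 - 1/(15*166) = 9 - 1*1/2490 = 9 - 1/2490 = 22409/2490)
12212 - P((((4 + 3) - 2) - 5)²) = 12212 - 1*22409/2490 = 12212 - 22409/2490 = 30385471/2490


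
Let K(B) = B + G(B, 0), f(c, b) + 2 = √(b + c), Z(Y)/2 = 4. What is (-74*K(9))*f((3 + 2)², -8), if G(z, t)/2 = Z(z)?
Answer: 3700 - 1850*√17 ≈ -3927.7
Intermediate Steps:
Z(Y) = 8 (Z(Y) = 2*4 = 8)
G(z, t) = 16 (G(z, t) = 2*8 = 16)
f(c, b) = -2 + √(b + c)
K(B) = 16 + B (K(B) = B + 16 = 16 + B)
(-74*K(9))*f((3 + 2)², -8) = (-74*(16 + 9))*(-2 + √(-8 + (3 + 2)²)) = (-74*25)*(-2 + √(-8 + 5²)) = -1850*(-2 + √(-8 + 25)) = -1850*(-2 + √17) = 3700 - 1850*√17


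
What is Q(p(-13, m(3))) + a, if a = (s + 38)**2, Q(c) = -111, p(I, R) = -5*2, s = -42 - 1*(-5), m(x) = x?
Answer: -110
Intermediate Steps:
s = -37 (s = -42 + 5 = -37)
p(I, R) = -10
a = 1 (a = (-37 + 38)**2 = 1**2 = 1)
Q(p(-13, m(3))) + a = -111 + 1 = -110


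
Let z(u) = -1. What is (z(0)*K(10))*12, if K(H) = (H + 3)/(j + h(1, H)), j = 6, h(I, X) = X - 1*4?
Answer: -13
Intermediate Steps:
h(I, X) = -4 + X (h(I, X) = X - 4 = -4 + X)
K(H) = (3 + H)/(2 + H) (K(H) = (H + 3)/(6 + (-4 + H)) = (3 + H)/(2 + H))
(z(0)*K(10))*12 = -(3 + 10)/(2 + 10)*12 = -13/12*12 = -13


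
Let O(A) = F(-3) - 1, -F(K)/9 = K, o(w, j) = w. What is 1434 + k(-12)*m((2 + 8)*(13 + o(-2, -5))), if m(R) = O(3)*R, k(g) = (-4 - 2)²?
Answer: 104394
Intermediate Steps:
F(K) = -9*K
O(A) = 26 (O(A) = -9*(-3) - 1 = 27 - 1 = 26)
k(g) = 36 (k(g) = (-6)² = 36)
m(R) = 26*R
1434 + k(-12)*m((2 + 8)*(13 + o(-2, -5))) = 1434 + 36*(26*((2 + 8)*(13 - 2))) = 1434 + 36*(26*(10*11)) = 1434 + 36*(26*110) = 1434 + 36*2860 = 1434 + 102960 = 104394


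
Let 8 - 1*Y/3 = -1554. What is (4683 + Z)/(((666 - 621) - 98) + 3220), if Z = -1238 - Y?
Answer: -1241/3167 ≈ -0.39185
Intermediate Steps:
Y = 4686 (Y = 24 - 3*(-1554) = 24 + 4662 = 4686)
Z = -5924 (Z = -1238 - 1*4686 = -1238 - 4686 = -5924)
(4683 + Z)/(((666 - 621) - 98) + 3220) = (4683 - 5924)/(((666 - 621) - 98) + 3220) = -1241/((45 - 98) + 3220) = -1241/(-53 + 3220) = -1241/3167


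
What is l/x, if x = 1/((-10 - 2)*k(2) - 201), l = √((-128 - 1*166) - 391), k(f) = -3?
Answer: -165*I*√685 ≈ -4318.5*I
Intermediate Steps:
l = I*√685 (l = √((-128 - 166) - 391) = √(-294 - 391) = √(-685) = I*√685 ≈ 26.173*I)
x = -1/165 (x = 1/((-10 - 2)*(-3) - 201) = 1/(-12*(-3) - 201) = 1/(36 - 201) = 1/(-165) = -1/165 ≈ -0.0060606)
l/x = (I*√685)/(-1/165) = (I*√685)*(-165) = -165*I*√685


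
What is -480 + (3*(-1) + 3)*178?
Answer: -480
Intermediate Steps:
-480 + (3*(-1) + 3)*178 = -480 + (-3 + 3)*178 = -480 + 0*178 = -480 + 0 = -480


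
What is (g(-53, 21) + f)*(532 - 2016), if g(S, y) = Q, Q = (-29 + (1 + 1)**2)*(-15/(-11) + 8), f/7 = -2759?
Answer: 319086712/11 ≈ 2.9008e+7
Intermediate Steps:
f = -19313 (f = 7*(-2759) = -19313)
Q = -2575/11 (Q = (-29 + 2**2)*(-15*(-1/11) + 8) = (-29 + 4)*(15/11 + 8) = -25*103/11 = -2575/11 ≈ -234.09)
g(S, y) = -2575/11
(g(-53, 21) + f)*(532 - 2016) = (-2575/11 - 19313)*(532 - 2016) = -215018/11*(-1484) = 319086712/11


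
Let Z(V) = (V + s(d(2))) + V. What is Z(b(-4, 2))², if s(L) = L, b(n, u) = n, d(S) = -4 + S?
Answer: 100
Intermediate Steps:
Z(V) = -2 + 2*V (Z(V) = (V + (-4 + 2)) + V = (V - 2) + V = (-2 + V) + V = -2 + 2*V)
Z(b(-4, 2))² = (-2 + 2*(-4))² = (-2 - 8)² = (-10)² = 100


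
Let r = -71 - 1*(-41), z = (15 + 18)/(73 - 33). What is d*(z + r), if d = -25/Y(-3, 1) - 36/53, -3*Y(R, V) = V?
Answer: -4596813/2120 ≈ -2168.3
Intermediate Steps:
Y(R, V) = -V/3
z = 33/40 ≈ 0.82500
r = -30 (r = -71 + 41 = -30)
d = 3939/53 (d = -25/((-⅓*1)) - 36/53 = -25/(-⅓) - 36*1/53 = -25*(-3) - 36/53 = 75 - 36/53 = 3939/53 ≈ 74.321)
d*(z + r) = 3939*(33/40 - 30)/53 = (3939/53)*(-1167/40) = -4596813/2120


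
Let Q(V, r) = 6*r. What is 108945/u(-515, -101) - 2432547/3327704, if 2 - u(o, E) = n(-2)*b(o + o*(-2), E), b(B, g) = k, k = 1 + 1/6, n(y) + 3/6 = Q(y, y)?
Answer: 4349956470507/662213096 ≈ 6568.8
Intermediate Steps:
n(y) = -1/2 + 6*y
k = 7/6 (k = 1 + 1/6 = 7/6 ≈ 1.1667)
b(B, g) = 7/6
u(o, E) = 199/12 (u(o, E) = 2 - (-1/2 + 6*(-2))*7/6 = 2 - (-1/2 - 12)*7/6 = 2 - (-25)*7/(2*6) = 2 - 1*(-175/12) = 2 + 175/12 = 199/12)
108945/u(-515, -101) - 2432547/3327704 = 108945/(199/12) - 2432547/3327704 = 108945*(12/199) - 2432547*1/3327704 = 1307340/199 - 2432547/3327704 = 4349956470507/662213096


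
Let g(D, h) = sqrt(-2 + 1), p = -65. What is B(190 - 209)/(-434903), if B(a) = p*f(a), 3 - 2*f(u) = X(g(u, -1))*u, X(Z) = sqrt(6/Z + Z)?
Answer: 195/869806 + 1235*sqrt(5)*sqrt(-I)/869806 ≈ 0.0024692 - 0.002245*I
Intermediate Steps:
g(D, h) = I (g(D, h) = sqrt(-1) = I)
X(Z) = sqrt(Z + 6/Z)
f(u) = 3/2 - u*sqrt(5)*sqrt(-I)/2 (f(u) = 3/2 - sqrt(I + 6/I)*u/2 = 3/2 - sqrt(I + 6*(-I))*u/2 = 3/2 - sqrt(I - 6*I)*u/2 = 3/2 - sqrt(-5*I)*u/2 = 3/2 - sqrt(5)*sqrt(-I)*u/2 = 3/2 - u*sqrt(5)*sqrt(-I)/2)
B(a) = -195/2 - 65*a*sqrt(5)*(-I)**(5/2)/2 (B(a) = -65*(3/2 + a*sqrt(5)*(-I)**(5/2)/2) = -195/2 - 65*a*sqrt(5)*(-I)**(5/2)/2)
B(190 - 209)/(-434903) = (-195/2 + 65*(190 - 209)*sqrt(5)*sqrt(-I)/2)/(-434903) = (-195/2 + (65/2)*(-19)*sqrt(5)*sqrt(-I))*(-1/434903) = (-195/2 - 1235*sqrt(5)*sqrt(-I)/2)*(-1/434903) = 195/869806 + 1235*sqrt(5)*sqrt(-I)/869806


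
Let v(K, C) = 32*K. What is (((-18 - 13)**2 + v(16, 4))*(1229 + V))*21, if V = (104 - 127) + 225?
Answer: 44265123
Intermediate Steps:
V = 202 (V = -23 + 225 = 202)
(((-18 - 13)**2 + v(16, 4))*(1229 + V))*21 = (((-18 - 13)**2 + 32*16)*(1229 + 202))*21 = (((-31)**2 + 512)*1431)*21 = ((961 + 512)*1431)*21 = (1473*1431)*21 = 2107863*21 = 44265123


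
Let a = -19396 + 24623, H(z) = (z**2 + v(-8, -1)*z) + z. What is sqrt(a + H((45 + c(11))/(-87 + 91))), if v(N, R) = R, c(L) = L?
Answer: sqrt(5423) ≈ 73.641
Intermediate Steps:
H(z) = z**2 (H(z) = (z**2 - z) + z = z**2)
a = 5227
sqrt(a + H((45 + c(11))/(-87 + 91))) = sqrt(5227 + ((45 + 11)/(-87 + 91))**2) = sqrt(5227 + (56/4)**2) = sqrt(5227 + (56*(1/4))**2) = sqrt(5227 + 14**2) = sqrt(5227 + 196) = sqrt(5423)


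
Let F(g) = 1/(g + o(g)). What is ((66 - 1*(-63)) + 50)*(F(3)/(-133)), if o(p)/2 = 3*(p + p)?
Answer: -179/5187 ≈ -0.034509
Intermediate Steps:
o(p) = 12*p (o(p) = 2*(3*(p + p)) = 2*(3*(2*p)) = 2*(6*p) = 12*p)
F(g) = 1/(13*g) (F(g) = 1/(g + 12*g) = 1/(13*g))
((66 - 1*(-63)) + 50)*(F(3)/(-133)) = ((66 - 1*(-63)) + 50)*(((1/13)/3)/(-133)) = ((66 + 63) + 50)*(((1/13)*(⅓))*(-1/133)) = (129 + 50)*((1/39)*(-1/133)) = 179*(-1/5187) = -179/5187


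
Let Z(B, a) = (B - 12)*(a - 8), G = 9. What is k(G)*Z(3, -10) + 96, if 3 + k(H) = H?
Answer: 1068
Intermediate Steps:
Z(B, a) = (-12 + B)*(-8 + a)
k(H) = -3 + H
k(G)*Z(3, -10) + 96 = (-3 + 9)*(96 - 12*(-10) - 8*3 + 3*(-10)) + 96 = 6*(96 + 120 - 24 - 30) + 96 = 6*162 + 96 = 972 + 96 = 1068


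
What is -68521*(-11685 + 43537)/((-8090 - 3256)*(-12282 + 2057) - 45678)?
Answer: -545632723/28991793 ≈ -18.820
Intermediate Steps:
-68521*(-11685 + 43537)/((-8090 - 3256)*(-12282 + 2057) - 45678) = -68521*31852/(-11346*(-10225) - 45678) = -68521*31852/(116012850 - 45678) = -68521/(115967172*(1/31852)) = -68521/28991793/7963 = -68521*7963/28991793 = -545632723/28991793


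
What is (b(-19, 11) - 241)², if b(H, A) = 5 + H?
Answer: 65025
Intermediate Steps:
(b(-19, 11) - 241)² = ((5 - 19) - 241)² = (-14 - 241)² = (-255)² = 65025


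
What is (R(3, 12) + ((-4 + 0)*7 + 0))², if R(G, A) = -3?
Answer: 961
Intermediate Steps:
(R(3, 12) + ((-4 + 0)*7 + 0))² = (-3 + ((-4 + 0)*7 + 0))² = (-3 + (-4*7 + 0))² = (-3 + (-28 + 0))² = (-3 - 28)² = (-31)² = 961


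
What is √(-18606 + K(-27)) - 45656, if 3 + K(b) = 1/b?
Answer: -45656 + 2*I*√376833/9 ≈ -45656.0 + 136.42*I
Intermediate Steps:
K(b) = -3 + 1/b
√(-18606 + K(-27)) - 45656 = √(-18606 + (-3 + 1/(-27))) - 45656 = √(-18606 + (-3 - 1/27)) - 45656 = √(-18606 - 82/27) - 45656 = √(-502444/27) - 45656 = 2*I*√376833/9 - 45656 = -45656 + 2*I*√376833/9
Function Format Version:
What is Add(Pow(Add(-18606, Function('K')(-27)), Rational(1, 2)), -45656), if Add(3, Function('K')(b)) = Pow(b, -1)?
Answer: Add(-45656, Mul(Rational(2, 9), I, Pow(376833, Rational(1, 2)))) ≈ Add(-45656., Mul(136.42, I))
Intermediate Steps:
Function('K')(b) = Add(-3, Pow(b, -1))
Add(Pow(Add(-18606, Function('K')(-27)), Rational(1, 2)), -45656) = Add(Pow(Add(-18606, Add(-3, Pow(-27, -1))), Rational(1, 2)), -45656) = Add(Pow(Add(-18606, Add(-3, Rational(-1, 27))), Rational(1, 2)), -45656) = Add(Pow(Add(-18606, Rational(-82, 27)), Rational(1, 2)), -45656) = Add(Pow(Rational(-502444, 27), Rational(1, 2)), -45656) = Add(Mul(Rational(2, 9), I, Pow(376833, Rational(1, 2))), -45656) = Add(-45656, Mul(Rational(2, 9), I, Pow(376833, Rational(1, 2))))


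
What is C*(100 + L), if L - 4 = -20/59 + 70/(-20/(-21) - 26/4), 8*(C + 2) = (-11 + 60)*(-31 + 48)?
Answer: 127816382/13747 ≈ 9297.8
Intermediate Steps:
C = 817/8 (C = -2 + ((-11 + 60)*(-31 + 48))/8 = -2 + (49*17)/8 = -2 + (⅛)*833 = -2 + 833/8 = 817/8 ≈ 102.13)
L = -123132/13747 (L = 4 + (-20/59 + 70/(-20/(-21) - 26/4)) = 4 + (-20*1/59 + 70/(-20*(-1/21) - 26*¼)) = 4 + (-20/59 + 70/(20/21 - 13/2)) = 4 + (-20/59 + 70/(-233/42)) = 4 + (-20/59 + 70*(-42/233)) = 4 + (-20/59 - 2940/233) = 4 - 178120/13747 = -123132/13747 ≈ -8.9570)
C*(100 + L) = 817*(100 - 123132/13747)/8 = (817/8)*(1251568/13747) = 127816382/13747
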